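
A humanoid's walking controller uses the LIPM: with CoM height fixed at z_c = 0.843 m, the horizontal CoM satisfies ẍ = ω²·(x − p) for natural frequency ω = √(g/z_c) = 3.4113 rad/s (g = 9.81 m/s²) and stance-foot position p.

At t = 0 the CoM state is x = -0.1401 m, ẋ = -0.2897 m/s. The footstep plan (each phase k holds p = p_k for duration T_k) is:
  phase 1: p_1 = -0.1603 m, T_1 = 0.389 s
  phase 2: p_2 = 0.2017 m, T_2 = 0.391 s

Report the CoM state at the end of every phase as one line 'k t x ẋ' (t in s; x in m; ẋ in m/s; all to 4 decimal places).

phase 1: p=-0.1603, T=0.389, ωT=1.326996, cosh=2.017487, sinh=1.752214; start (x,ẋ)=(-0.140100, -0.289700) → end (x,ẋ)=(-0.268351, -0.463724)
phase 2: p=0.2017, T=0.391, ωT=1.333818, cosh=2.029489, sinh=1.766019; start (x,ẋ)=(-0.268351, -0.463724) → end (x,ẋ)=(-0.992332, -3.772909)

1 0.3890 -0.2684 -0.4637
2 0.7800 -0.9923 -3.7729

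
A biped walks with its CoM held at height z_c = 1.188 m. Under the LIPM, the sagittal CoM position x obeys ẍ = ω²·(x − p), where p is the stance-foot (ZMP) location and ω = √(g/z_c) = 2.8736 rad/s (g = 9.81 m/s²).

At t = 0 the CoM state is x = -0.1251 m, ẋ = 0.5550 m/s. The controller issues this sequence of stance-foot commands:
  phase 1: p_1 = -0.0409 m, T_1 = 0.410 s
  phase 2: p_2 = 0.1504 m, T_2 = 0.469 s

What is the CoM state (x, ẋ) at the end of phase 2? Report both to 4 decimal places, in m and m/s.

phase 1: p=-0.0409, T=0.410, ωT=1.178176, cosh=1.778142, sinh=1.470302; start (x,ẋ)=(-0.125100, 0.555000) → end (x,ẋ)=(0.093351, 0.631119)
phase 2: p=0.1504, T=0.469, ωT=1.347718, cosh=2.054233, sinh=1.794401; start (x,ẋ)=(0.093351, 0.631119) → end (x,ẋ)=(0.427306, 1.002298)

x = 0.4273, ẋ = 1.0023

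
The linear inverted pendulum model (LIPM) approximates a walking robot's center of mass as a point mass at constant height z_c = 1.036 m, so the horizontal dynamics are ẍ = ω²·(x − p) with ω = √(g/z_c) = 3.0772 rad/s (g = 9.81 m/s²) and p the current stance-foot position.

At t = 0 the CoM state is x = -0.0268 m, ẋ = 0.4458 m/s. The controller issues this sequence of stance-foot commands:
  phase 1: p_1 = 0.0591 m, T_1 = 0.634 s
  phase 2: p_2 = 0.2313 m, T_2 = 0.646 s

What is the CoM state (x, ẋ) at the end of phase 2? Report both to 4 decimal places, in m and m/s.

phase 1: p=0.0591, T=0.634, ωT=1.950945, cosh=3.588736, sinh=3.446596; start (x,ẋ)=(-0.026800, 0.445800) → end (x,ẋ)=(0.250143, 0.688815)
phase 2: p=0.2313, T=0.646, ωT=1.987871, cosh=3.718482, sinh=3.581495; start (x,ẋ)=(0.250143, 0.688815) → end (x,ẋ)=(1.103065, 2.769010)

x = 1.1031, ẋ = 2.7690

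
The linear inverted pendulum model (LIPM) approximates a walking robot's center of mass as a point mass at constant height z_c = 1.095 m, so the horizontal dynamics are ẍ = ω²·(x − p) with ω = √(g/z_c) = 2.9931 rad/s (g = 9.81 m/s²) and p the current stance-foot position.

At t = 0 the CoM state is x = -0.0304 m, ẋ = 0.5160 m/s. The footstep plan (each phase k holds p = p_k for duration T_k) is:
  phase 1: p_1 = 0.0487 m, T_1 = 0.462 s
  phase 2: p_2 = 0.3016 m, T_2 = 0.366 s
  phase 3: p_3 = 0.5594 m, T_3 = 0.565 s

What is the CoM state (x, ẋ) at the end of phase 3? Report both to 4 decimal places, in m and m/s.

phase 1: p=0.0487, T=0.462, ωT=1.382812, cosh=2.118484, sinh=1.867612; start (x,ẋ)=(-0.030400, 0.516000) → end (x,ẋ)=(0.203098, 0.650973)
phase 2: p=0.3016, T=0.366, ωT=1.095475, cosh=1.662491, sinh=1.328110; start (x,ẋ)=(0.203098, 0.650973) → end (x,ẋ)=(0.426693, 0.690673)
phase 3: p=0.5594, T=0.565, ωT=1.691101, cosh=2.804885, sinh=2.620569; start (x,ẋ)=(0.426693, 0.690673) → end (x,ẋ)=(0.791882, 0.896355)

x = 0.7919, ẋ = 0.8964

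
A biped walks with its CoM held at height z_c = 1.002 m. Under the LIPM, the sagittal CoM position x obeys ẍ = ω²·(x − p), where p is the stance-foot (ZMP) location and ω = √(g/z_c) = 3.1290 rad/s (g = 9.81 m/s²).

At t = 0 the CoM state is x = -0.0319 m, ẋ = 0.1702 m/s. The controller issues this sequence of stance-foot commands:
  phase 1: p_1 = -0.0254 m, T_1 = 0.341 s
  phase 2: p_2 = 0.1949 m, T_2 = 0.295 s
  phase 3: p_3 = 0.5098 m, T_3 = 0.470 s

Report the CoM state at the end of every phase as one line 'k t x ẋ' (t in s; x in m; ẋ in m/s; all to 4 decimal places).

1 0.3410 0.0337 0.2506
2 0.6360 0.0449 -0.1694
3 1.1060 -0.6667 -3.3860

phase 1: p=-0.0254, T=0.341, ωT=1.066989, cosh=1.625329, sinh=1.281286; start (x,ẋ)=(-0.031900, 0.170200) → end (x,ẋ)=(0.033730, 0.250572)
phase 2: p=0.1949, T=0.295, ωT=0.923055, cosh=1.457136, sinh=1.059832; start (x,ẋ)=(0.033730, 0.250572) → end (x,ẋ)=(0.044925, -0.169357)
phase 3: p=0.5098, T=0.470, ωT=1.470630, cosh=2.290878, sinh=2.061098; start (x,ẋ)=(0.044925, -0.169357) → end (x,ẋ)=(-0.666728, -3.386035)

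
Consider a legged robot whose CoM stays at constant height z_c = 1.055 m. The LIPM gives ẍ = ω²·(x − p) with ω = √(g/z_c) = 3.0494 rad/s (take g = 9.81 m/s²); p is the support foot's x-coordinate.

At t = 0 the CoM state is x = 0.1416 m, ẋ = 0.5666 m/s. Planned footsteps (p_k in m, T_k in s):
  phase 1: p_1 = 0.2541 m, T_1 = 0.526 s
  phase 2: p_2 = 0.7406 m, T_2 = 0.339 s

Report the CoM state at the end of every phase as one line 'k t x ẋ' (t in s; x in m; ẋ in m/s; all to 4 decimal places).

1 0.5260 0.4064 0.6473
2 0.8650 0.4720 -0.2265

phase 1: p=0.2541, T=0.526, ωT=1.603984, cosh=2.586950, sinh=2.385856; start (x,ẋ)=(0.141600, 0.566600) → end (x,ẋ)=(0.406377, 0.647280)
phase 2: p=0.7406, T=0.339, ωT=1.033747, cosh=1.583626, sinh=1.227954; start (x,ẋ)=(0.406377, 0.647280) → end (x,ẋ)=(0.471967, -0.226456)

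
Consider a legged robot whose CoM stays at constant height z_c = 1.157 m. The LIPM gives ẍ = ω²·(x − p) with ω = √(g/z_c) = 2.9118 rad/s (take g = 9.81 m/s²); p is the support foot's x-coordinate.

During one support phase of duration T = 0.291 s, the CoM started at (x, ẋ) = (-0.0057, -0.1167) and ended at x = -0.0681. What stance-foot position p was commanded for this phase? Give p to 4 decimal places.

ωT = 2.9118·0.291 = 0.847334; cosh(ωT) = 1.380987, sinh(ωT) = 0.952431
x(T) = p + (x₀−p)·cosh(ωT) + (ẋ₀/ω)·sinh(ωT) ⇒ p·(1 − cosh) = x(T) − x₀·cosh − (ẋ₀/ω)·sinh
numerator   = -0.0681 − (-0.0057)·1.380987 − (-0.1167/2.9118)·0.952431 = -0.022057
denominator = 1 − 1.380987 = -0.380987
p = -0.022057 / -0.380987 = 0.0579

p = 0.0579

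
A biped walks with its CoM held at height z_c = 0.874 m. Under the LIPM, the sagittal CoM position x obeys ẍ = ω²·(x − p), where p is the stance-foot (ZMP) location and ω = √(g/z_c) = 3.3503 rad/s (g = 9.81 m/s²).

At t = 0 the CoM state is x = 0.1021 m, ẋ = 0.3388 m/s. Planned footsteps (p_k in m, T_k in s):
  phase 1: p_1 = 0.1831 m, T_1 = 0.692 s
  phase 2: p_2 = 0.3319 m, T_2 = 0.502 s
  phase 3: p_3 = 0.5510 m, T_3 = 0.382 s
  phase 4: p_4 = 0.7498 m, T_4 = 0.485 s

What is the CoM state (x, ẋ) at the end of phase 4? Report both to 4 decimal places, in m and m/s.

x = 0.9501, ẋ = 0.8480

phase 1: p=0.1831, T=0.692, ωT=2.318408, cosh=5.128957, sinh=5.030527; start (x,ẋ)=(0.102100, 0.338800) → end (x,ẋ)=(0.276368, 0.372535)
phase 2: p=0.3319, T=0.502, ωT=1.681851, cosh=2.780762, sinh=2.594733; start (x,ẋ)=(0.276368, 0.372535) → end (x,ẋ)=(0.465998, 0.553183)
phase 3: p=0.5510, T=0.382, ωT=1.279815, cosh=1.937031, sinh=1.658942; start (x,ẋ)=(0.465998, 0.553183) → end (x,ẋ)=(0.660264, 0.599097)
phase 4: p=0.7498, T=0.485, ωT=1.624895, cosh=2.637410, sinh=2.440478; start (x,ẋ)=(0.660264, 0.599097) → end (x,ẋ)=(0.950062, 0.847992)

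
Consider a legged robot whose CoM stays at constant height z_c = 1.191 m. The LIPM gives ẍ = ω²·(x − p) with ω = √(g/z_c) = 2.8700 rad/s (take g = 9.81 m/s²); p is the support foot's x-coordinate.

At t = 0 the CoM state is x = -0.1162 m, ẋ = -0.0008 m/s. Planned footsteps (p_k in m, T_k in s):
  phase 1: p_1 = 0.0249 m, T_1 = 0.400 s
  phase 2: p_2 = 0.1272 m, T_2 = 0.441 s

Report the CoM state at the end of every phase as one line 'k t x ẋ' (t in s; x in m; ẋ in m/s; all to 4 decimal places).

phase 1: p=0.0249, T=0.400, ωT=1.148000, cosh=1.734577, sinh=1.417306; start (x,ẋ)=(-0.116200, -0.000800) → end (x,ẋ)=(-0.220244, -0.575336)
phase 2: p=0.1272, T=0.441, ωT=1.265670, cosh=1.913759, sinh=1.631709; start (x,ẋ)=(-0.220244, -0.575336) → end (x,ẋ)=(-0.864825, -2.728135)

1 0.4000 -0.2202 -0.5753
2 0.8410 -0.8648 -2.7281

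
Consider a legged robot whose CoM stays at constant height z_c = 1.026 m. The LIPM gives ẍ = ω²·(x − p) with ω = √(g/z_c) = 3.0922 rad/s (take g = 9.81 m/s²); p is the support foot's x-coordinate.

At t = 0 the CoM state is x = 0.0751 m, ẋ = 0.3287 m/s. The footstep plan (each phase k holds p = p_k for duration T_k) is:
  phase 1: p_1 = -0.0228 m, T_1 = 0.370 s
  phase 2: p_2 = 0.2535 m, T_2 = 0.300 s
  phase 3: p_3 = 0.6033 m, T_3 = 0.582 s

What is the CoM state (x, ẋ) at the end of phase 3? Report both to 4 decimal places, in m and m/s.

x = 2.2969, ẋ = 5.4722

phase 1: p=-0.0228, T=0.370, ωT=1.144114, cosh=1.729082, sinh=1.410576; start (x,ẋ)=(0.075100, 0.328700) → end (x,ẋ)=(0.296421, 0.995368)
phase 2: p=0.2535, T=0.300, ωT=0.927660, cosh=1.462032, sinh=1.066554; start (x,ẋ)=(0.296421, 0.995368) → end (x,ẋ)=(0.659572, 1.596813)
phase 3: p=0.6033, T=0.582, ωT=1.799660, cosh=3.106474, sinh=2.941119; start (x,ẋ)=(0.659572, 1.596813) → end (x,ẋ)=(2.296901, 5.472222)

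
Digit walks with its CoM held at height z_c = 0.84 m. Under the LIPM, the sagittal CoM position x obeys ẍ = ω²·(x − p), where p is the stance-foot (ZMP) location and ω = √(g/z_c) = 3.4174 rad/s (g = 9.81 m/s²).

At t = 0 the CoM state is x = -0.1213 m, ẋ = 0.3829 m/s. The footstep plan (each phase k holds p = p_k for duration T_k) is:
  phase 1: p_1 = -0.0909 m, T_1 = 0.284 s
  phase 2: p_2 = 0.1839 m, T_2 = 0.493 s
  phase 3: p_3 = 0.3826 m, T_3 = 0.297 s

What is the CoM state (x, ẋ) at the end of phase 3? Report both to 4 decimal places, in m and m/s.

x = -0.3797, ẋ = -2.2836

phase 1: p=-0.0909, T=0.284, ωT=0.970542, cosh=1.509126, sinh=1.130248; start (x,ẋ)=(-0.121300, 0.382900) → end (x,ẋ)=(-0.010140, 0.460424)
phase 2: p=0.1839, T=0.493, ωT=1.684778, cosh=2.788370, sinh=2.602885; start (x,ẋ)=(-0.010140, 0.460424) → end (x,ẋ)=(-0.006470, -0.442169)
phase 3: p=0.3826, T=0.297, ωT=1.014968, cosh=1.560844, sinh=1.198430; start (x,ẋ)=(-0.006470, -0.442169) → end (x,ẋ)=(-0.379739, -2.283598)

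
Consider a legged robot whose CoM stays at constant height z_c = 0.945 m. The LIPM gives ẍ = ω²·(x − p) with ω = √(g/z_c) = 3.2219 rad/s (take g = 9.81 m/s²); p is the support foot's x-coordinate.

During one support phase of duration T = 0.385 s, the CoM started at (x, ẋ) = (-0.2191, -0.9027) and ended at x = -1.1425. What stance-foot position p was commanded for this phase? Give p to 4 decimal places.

ωT = 3.2219·0.385 = 1.240432; cosh(ωT) = 1.873182, sinh(ωT) = 1.583923
x(T) = p + (x₀−p)·cosh(ωT) + (ẋ₀/ω)·sinh(ωT) ⇒ p·(1 − cosh) = x(T) − x₀·cosh − (ẋ₀/ω)·sinh
numerator   = -1.1425 − (-0.2191)·1.873182 − (-0.9027/3.2219)·1.583923 = -0.288308
denominator = 1 − 1.873182 = -0.873182
p = -0.288308 / -0.873182 = 0.3302

p = 0.3302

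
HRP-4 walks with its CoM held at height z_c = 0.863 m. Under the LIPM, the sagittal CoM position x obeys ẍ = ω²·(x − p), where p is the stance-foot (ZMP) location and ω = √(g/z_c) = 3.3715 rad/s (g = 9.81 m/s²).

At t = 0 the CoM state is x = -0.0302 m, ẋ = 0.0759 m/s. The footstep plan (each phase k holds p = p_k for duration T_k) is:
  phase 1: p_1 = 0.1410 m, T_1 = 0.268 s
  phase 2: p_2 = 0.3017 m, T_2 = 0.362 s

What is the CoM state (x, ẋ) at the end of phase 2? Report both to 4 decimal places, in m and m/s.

x = -0.6278, ẋ = -2.8957

phase 1: p=0.1410, T=0.268, ωT=0.903562, cosh=1.436752, sinh=1.031628; start (x,ẋ)=(-0.030200, 0.075900) → end (x,ẋ)=(-0.081748, -0.486407)
phase 2: p=0.3017, T=0.362, ωT=1.220483, cosh=1.841956, sinh=1.546868; start (x,ẋ)=(-0.081748, -0.486407) → end (x,ẋ)=(-0.627761, -2.895722)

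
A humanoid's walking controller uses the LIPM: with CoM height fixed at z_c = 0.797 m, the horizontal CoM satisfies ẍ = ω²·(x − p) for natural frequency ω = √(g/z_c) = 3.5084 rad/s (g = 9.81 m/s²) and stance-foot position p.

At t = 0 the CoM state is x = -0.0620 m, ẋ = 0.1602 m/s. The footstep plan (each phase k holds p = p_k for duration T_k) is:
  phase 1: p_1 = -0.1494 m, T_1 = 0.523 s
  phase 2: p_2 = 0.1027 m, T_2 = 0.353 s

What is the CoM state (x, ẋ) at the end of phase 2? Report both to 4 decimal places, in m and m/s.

phase 1: p=-0.1494, T=0.523, ωT=1.834893, cosh=3.212048, sinh=3.052417; start (x,ẋ)=(-0.062000, 0.160200) → end (x,ẋ)=(0.270712, 1.450545)
phase 2: p=0.1027, T=0.353, ωT=1.238465, cosh=1.870071, sinh=1.580243; start (x,ẋ)=(0.270712, 1.450545) → end (x,ẋ)=(1.070245, 3.644102)

x = 1.0702, ẋ = 3.6441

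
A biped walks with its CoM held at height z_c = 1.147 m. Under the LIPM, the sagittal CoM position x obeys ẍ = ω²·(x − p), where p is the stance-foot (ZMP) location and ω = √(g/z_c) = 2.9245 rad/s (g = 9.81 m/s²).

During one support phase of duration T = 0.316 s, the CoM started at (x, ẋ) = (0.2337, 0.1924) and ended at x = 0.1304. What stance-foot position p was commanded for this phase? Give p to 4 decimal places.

ωT = 2.9245·0.316 = 0.924142; cosh(ωT) = 1.458289, sinh(ωT) = 1.061417
x(T) = p + (x₀−p)·cosh(ωT) + (ẋ₀/ω)·sinh(ωT) ⇒ p·(1 − cosh) = x(T) − x₀·cosh − (ẋ₀/ω)·sinh
numerator   = 0.1304 − (0.2337)·1.458289 − (0.1924/2.9245)·1.061417 = -0.280232
denominator = 1 − 1.458289 = -0.458289
p = -0.280232 / -0.458289 = 0.6115

p = 0.6115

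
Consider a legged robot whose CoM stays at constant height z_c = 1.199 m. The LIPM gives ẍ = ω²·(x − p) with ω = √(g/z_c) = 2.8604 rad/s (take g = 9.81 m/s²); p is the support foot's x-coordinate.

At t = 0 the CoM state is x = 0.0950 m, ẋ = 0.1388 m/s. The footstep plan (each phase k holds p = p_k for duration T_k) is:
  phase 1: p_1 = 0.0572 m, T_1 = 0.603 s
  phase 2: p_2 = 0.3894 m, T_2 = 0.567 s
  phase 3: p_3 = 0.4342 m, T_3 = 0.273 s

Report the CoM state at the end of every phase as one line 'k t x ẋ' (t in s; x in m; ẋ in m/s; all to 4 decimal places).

phase 1: p=0.0572, T=0.603, ωT=1.724821, cosh=2.894861, sinh=2.716656; start (x,ẋ)=(0.095000, 0.138800) → end (x,ẋ)=(0.298451, 0.695540)
phase 2: p=0.3894, T=0.567, ωT=1.621847, cosh=2.629982, sinh=2.432449; start (x,ẋ)=(0.298451, 0.695540) → end (x,ẋ)=(0.741683, 1.196453)
phase 3: p=0.4342, T=0.273, ωT=0.780889, cosh=1.320706, sinh=0.862707; start (x,ẋ)=(0.741683, 1.196453) → end (x,ẋ)=(1.201150, 2.338935)

1 0.6030 0.2985 0.6955
2 1.1700 0.7417 1.1965
3 1.4430 1.2011 2.3389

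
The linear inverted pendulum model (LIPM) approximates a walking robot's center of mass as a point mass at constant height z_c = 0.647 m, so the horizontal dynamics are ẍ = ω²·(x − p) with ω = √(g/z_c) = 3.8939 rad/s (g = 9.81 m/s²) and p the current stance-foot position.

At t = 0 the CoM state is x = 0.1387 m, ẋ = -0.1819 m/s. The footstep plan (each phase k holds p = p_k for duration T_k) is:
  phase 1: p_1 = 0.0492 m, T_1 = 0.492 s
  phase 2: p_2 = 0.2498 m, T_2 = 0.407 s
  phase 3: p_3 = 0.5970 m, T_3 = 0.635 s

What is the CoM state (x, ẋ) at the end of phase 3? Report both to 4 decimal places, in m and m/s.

x = 1.1257, ẋ = 2.1849

phase 1: p=0.0492, T=0.492, ωT=1.915799, cosh=3.469793, sinh=3.322569; start (x,ẋ)=(0.138700, -0.181900) → end (x,ẋ)=(0.204536, 0.526773)
phase 2: p=0.2498, T=0.407, ωT=1.584817, cosh=2.541693, sinh=2.336707; start (x,ẋ)=(0.204536, 0.526773) → end (x,ẋ)=(0.450866, 0.927040)
phase 3: p=0.5970, T=0.635, ωT=2.472627, cosh=5.968951, sinh=5.884588; start (x,ẋ)=(0.450866, 0.927040) → end (x,ẋ)=(1.125706, 2.184941)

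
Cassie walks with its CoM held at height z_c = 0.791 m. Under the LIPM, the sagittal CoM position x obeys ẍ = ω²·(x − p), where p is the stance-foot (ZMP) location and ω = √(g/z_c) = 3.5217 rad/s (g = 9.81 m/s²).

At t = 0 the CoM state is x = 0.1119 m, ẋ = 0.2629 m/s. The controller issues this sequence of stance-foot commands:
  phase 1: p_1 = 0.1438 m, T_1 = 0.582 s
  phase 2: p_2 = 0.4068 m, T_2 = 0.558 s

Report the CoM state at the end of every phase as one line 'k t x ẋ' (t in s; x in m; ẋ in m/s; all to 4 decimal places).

1 0.5820 0.3029 0.6087
2 1.1400 0.6335 0.9348

phase 1: p=0.1438, T=0.582, ωT=2.049629, cosh=3.946903, sinh=3.818120; start (x,ẋ)=(0.111900, 0.262900) → end (x,ẋ)=(0.302922, 0.608705)
phase 2: p=0.4068, T=0.558, ωT=1.965109, cosh=3.637914, sinh=3.497773; start (x,ẋ)=(0.302922, 0.608705) → end (x,ẋ)=(0.633470, 0.934834)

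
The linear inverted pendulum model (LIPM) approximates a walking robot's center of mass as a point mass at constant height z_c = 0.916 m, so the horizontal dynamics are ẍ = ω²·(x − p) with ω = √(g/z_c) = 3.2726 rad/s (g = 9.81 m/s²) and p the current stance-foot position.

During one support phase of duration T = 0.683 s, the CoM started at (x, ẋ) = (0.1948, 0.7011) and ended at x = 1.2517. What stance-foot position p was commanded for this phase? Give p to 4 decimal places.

p = 0.1768

ωT = 3.2726·0.683 = 2.235186; cosh(ωT) = 4.727595, sinh(ωT) = 4.620623
x(T) = p + (x₀−p)·cosh(ωT) + (ẋ₀/ω)·sinh(ωT) ⇒ p·(1 − cosh) = x(T) − x₀·cosh − (ẋ₀/ω)·sinh
numerator   = 1.2517 − (0.1948)·4.727595 − (0.7011/3.2726)·4.620623 = -0.659127
denominator = 1 − 4.727595 = -3.727595
p = -0.659127 / -3.727595 = 0.1768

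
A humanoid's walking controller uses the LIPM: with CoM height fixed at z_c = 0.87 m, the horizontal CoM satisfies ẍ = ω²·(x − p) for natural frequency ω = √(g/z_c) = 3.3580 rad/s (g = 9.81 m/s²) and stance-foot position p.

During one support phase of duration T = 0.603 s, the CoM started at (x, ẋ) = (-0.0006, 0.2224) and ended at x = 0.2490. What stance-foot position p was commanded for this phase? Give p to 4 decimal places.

ωT = 3.3580·0.603 = 2.024874; cosh(ωT) = 3.853583, sinh(ωT) = 3.721573
x(T) = p + (x₀−p)·cosh(ωT) + (ẋ₀/ω)·sinh(ωT) ⇒ p·(1 − cosh) = x(T) − x₀·cosh − (ẋ₀/ω)·sinh
numerator   = 0.2490 − (-0.0006)·3.853583 − (0.2224/3.3580)·3.721573 = 0.004833
denominator = 1 − 3.853583 = -2.853583
p = 0.004833 / -2.853583 = -0.0017

p = -0.0017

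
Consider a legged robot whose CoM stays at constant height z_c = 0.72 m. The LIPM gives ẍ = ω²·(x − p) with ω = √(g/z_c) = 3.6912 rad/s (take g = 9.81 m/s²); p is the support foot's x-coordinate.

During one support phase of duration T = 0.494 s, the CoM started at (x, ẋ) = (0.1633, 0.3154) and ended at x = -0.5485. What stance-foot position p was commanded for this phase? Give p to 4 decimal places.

ωT = 3.6912·0.494 = 1.823453; cosh(ωT) = 3.177336, sinh(ωT) = 3.015869
x(T) = p + (x₀−p)·cosh(ωT) + (ẋ₀/ω)·sinh(ωT) ⇒ p·(1 − cosh) = x(T) − x₀·cosh − (ẋ₀/ω)·sinh
numerator   = -0.5485 − (0.1633)·3.177336 − (0.3154/3.6912)·3.015869 = -1.325054
denominator = 1 − 3.177336 = -2.177336
p = -1.325054 / -2.177336 = 0.6086

p = 0.6086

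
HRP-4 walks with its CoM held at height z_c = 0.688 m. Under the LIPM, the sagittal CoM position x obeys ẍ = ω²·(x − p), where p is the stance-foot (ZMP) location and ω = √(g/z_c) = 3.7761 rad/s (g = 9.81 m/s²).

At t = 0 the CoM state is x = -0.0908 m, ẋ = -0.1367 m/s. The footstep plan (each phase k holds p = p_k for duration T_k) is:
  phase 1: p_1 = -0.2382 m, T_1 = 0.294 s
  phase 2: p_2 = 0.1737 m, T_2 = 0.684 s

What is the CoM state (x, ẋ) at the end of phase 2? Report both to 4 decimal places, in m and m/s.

phase 1: p=-0.2382, T=0.294, ωT=1.110173, cosh=1.682193, sinh=1.352691; start (x,ẋ)=(-0.090800, -0.136700) → end (x,ẋ)=(-0.039214, 0.522948)
phase 2: p=0.1737, T=0.684, ωT=2.582852, cosh=6.655197, sinh=6.579639; start (x,ẋ)=(-0.039214, 0.522948) → end (x,ẋ)=(-0.332077, -1.809604)

x = -0.3321, ẋ = -1.8096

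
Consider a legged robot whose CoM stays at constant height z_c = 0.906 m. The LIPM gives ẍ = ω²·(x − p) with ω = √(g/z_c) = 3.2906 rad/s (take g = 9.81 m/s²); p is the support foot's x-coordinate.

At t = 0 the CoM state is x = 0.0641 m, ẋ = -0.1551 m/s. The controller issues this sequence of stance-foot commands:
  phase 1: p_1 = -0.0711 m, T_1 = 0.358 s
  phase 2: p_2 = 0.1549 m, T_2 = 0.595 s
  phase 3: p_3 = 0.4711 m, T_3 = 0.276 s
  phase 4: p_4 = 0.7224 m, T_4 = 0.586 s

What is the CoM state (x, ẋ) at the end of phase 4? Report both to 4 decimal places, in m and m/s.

phase 1: p=-0.0711, T=0.358, ωT=1.178035, cosh=1.777934, sinh=1.470051; start (x,ẋ)=(0.064100, -0.155100) → end (x,ẋ)=(0.099987, 0.378252)
phase 2: p=0.1549, T=0.595, ωT=1.957907, cosh=3.612819, sinh=3.471665; start (x,ẋ)=(0.099987, 0.378252) → end (x,ẋ)=(0.355574, 0.739237)
phase 3: p=0.4711, T=0.276, ωT=0.908206, cosh=1.441558, sinh=1.038311; start (x,ẋ)=(0.355574, 0.739237) → end (x,ẋ)=(0.537821, 0.670940)
phase 4: p=0.7224, T=0.586, ωT=1.928292, cosh=3.511573, sinh=3.366177; start (x,ẋ)=(0.537821, 0.670940) → end (x,ẋ)=(0.760587, 0.311520)

x = 0.7606, ẋ = 0.3115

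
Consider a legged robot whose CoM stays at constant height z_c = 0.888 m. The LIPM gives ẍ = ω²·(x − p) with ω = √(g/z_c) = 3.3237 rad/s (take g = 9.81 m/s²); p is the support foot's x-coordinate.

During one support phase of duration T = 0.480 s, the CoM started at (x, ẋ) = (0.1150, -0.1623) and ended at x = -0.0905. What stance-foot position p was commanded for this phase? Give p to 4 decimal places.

ωT = 3.3237·0.480 = 1.595376; cosh(ωT) = 2.566507, sinh(ωT) = 2.363675
x(T) = p + (x₀−p)·cosh(ωT) + (ẋ₀/ω)·sinh(ωT) ⇒ p·(1 − cosh) = x(T) − x₀·cosh − (ẋ₀/ω)·sinh
numerator   = -0.0905 − (0.1150)·2.566507 − (-0.1623/3.3237)·2.363675 = -0.270227
denominator = 1 − 2.566507 = -1.566507
p = -0.270227 / -1.566507 = 0.1725

p = 0.1725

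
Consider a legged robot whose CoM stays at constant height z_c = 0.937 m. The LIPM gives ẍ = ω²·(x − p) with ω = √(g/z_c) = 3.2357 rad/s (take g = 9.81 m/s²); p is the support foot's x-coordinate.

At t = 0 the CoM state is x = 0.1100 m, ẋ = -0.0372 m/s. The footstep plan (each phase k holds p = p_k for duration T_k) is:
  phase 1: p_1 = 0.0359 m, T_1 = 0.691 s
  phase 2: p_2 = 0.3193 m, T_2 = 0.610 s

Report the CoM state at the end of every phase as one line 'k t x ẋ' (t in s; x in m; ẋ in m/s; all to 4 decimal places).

1 0.6910 0.3333 0.9327
2 1.3010 1.3879 3.5811

phase 1: p=0.0359, T=0.691, ωT=2.235869, cosh=4.730752, sinh=4.623853; start (x,ẋ)=(0.110000, -0.037200) → end (x,ẋ)=(0.333289, 0.932656)
phase 2: p=0.3193, T=0.610, ωT=1.973777, cosh=3.668371, sinh=3.529440; start (x,ẋ)=(0.333289, 0.932656) → end (x,ẋ)=(1.387942, 3.581091)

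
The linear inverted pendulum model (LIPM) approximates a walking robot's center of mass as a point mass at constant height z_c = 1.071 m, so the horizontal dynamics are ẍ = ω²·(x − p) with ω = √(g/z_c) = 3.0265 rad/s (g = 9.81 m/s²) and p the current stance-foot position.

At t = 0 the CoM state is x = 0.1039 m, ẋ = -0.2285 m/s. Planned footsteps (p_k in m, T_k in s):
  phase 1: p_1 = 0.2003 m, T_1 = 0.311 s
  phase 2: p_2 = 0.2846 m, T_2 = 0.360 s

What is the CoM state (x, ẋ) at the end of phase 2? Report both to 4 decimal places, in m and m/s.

phase 1: p=0.2003, T=0.311, ωT=0.941241, cosh=1.476652, sinh=1.086509; start (x,ẋ)=(0.103900, -0.228500) → end (x,ẋ)=(-0.024080, -0.654409)
phase 2: p=0.2846, T=0.360, ωT=1.089540, cosh=1.654639, sinh=1.318268; start (x,ẋ)=(-0.024080, -0.654409) → end (x,ẋ)=(-0.511199, -2.314364)

x = -0.5112, ẋ = -2.3144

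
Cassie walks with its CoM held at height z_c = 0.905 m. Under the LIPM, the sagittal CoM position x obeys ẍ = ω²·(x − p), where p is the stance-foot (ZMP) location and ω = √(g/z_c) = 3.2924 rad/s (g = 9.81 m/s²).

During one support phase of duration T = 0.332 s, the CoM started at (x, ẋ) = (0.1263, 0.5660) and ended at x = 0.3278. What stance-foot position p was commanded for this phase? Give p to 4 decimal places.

ωT = 3.2924·0.332 = 1.093077; cosh(ωT) = 1.659312, sinh(ωT) = 1.324128
x(T) = p + (x₀−p)·cosh(ωT) + (ẋ₀/ω)·sinh(ωT) ⇒ p·(1 − cosh) = x(T) − x₀·cosh − (ẋ₀/ω)·sinh
numerator   = 0.3278 − (0.1263)·1.659312 − (0.5660/3.2924)·1.324128 = -0.109403
denominator = 1 − 1.659312 = -0.659312
p = -0.109403 / -0.659312 = 0.1659

p = 0.1659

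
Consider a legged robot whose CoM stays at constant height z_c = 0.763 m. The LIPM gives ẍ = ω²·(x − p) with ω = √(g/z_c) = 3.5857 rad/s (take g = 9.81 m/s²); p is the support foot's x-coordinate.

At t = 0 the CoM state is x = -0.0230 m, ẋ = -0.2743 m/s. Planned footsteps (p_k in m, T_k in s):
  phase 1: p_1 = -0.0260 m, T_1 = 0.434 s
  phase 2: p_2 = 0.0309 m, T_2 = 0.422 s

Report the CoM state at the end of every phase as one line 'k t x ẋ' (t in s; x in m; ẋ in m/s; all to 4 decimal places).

phase 1: p=-0.0260, T=0.434, ωT=1.556194, cosh=2.475840, sinh=2.264903; start (x,ẋ)=(-0.023000, -0.274300) → end (x,ẋ)=(-0.191834, -0.654759)
phase 2: p=0.0309, T=0.422, ωT=1.513165, cosh=2.380647, sinh=2.160435; start (x,ẋ)=(-0.191834, -0.654759) → end (x,ẋ)=(-0.893852, -3.284196)

1 0.4340 -0.1918 -0.6548
2 0.8560 -0.8939 -3.2842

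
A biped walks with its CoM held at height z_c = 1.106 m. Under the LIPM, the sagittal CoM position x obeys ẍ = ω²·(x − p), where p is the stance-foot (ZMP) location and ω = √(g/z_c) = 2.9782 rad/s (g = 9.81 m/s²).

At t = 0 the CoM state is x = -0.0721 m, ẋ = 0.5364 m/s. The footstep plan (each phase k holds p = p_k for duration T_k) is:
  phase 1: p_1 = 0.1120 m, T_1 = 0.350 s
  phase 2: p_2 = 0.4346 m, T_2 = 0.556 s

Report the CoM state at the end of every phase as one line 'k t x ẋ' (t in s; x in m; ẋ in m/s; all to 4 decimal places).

phase 1: p=0.1120, T=0.350, ωT=1.042370, cosh=1.594274, sinh=1.241656; start (x,ẋ)=(-0.072100, 0.536400) → end (x,ẋ)=(0.042127, 0.174385)
phase 2: p=0.4346, T=0.556, ωT=1.655879, cosh=2.714303, sinh=2.523379; start (x,ẋ)=(0.042127, 0.174385) → end (x,ẋ)=(-0.482936, -2.476148)

1 0.3500 0.0421 0.1744
2 0.9060 -0.4829 -2.4761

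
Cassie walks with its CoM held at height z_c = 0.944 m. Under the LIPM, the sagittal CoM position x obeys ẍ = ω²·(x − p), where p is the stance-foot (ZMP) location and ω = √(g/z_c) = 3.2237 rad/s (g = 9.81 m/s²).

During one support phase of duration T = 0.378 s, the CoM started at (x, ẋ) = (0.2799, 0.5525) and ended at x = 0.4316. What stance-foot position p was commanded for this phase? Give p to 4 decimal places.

ωT = 3.2237·0.378 = 1.218559; cosh(ωT) = 1.838982, sinh(ωT) = 1.543326
x(T) = p + (x₀−p)·cosh(ωT) + (ẋ₀/ω)·sinh(ωT) ⇒ p·(1 − cosh) = x(T) − x₀·cosh − (ẋ₀/ω)·sinh
numerator   = 0.4316 − (0.2799)·1.838982 − (0.5525/3.2237)·1.543326 = -0.347637
denominator = 1 − 1.838982 = -0.838982
p = -0.347637 / -0.838982 = 0.4144

p = 0.4144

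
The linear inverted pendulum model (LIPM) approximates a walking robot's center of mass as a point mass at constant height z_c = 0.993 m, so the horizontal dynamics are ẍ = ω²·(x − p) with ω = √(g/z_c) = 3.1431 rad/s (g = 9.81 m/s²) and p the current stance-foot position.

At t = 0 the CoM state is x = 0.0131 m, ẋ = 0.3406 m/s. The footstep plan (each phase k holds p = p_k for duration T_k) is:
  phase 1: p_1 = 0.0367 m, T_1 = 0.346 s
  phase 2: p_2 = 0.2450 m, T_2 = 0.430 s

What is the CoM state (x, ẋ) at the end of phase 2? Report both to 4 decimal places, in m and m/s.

x = 0.2957, ẋ = 0.3650

phase 1: p=0.0367, T=0.346, ωT=1.087513, cosh=1.651969, sinh=1.314916; start (x,ẋ)=(0.013100, 0.340600) → end (x,ẋ)=(0.140204, 0.465124)
phase 2: p=0.2450, T=0.430, ωT=1.351533, cosh=2.061093, sinh=1.802250; start (x,ẋ)=(0.140204, 0.465124) → end (x,ẋ)=(0.295706, 0.365028)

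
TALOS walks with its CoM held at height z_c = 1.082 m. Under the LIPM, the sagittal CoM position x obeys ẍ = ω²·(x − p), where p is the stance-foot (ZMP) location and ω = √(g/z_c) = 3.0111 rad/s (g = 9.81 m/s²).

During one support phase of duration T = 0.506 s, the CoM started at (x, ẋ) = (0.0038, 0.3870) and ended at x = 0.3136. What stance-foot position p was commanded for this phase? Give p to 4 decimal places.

ωT = 3.0111·0.506 = 1.523617; cosh(ωT) = 2.403357, sinh(ωT) = 2.185434
x(T) = p + (x₀−p)·cosh(ωT) + (ẋ₀/ω)·sinh(ωT) ⇒ p·(1 − cosh) = x(T) − x₀·cosh − (ẋ₀/ω)·sinh
numerator   = 0.3136 − (0.0038)·2.403357 − (0.3870/3.0111)·2.185434 = 0.023585
denominator = 1 − 2.403357 = -1.403357
p = 0.023585 / -1.403357 = -0.0168

p = -0.0168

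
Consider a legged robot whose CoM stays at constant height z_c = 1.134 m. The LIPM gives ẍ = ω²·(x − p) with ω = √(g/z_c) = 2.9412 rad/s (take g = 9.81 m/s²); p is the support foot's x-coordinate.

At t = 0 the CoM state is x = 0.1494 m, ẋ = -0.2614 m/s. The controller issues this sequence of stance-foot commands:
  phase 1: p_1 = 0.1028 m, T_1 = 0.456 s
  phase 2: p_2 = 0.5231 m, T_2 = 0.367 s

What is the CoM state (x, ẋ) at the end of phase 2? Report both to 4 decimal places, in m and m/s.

phase 1: p=0.1028, T=0.456, ωT=1.341187, cosh=2.042558, sinh=1.781023; start (x,ẋ)=(0.149400, -0.261400) → end (x,ẋ)=(0.039694, -0.289818)
phase 2: p=0.5231, T=0.367, ωT=1.079420, cosh=1.641383, sinh=1.301590; start (x,ẋ)=(0.039694, -0.289818) → end (x,ẋ)=(-0.398609, -2.326294)

x = -0.3986, ẋ = -2.3263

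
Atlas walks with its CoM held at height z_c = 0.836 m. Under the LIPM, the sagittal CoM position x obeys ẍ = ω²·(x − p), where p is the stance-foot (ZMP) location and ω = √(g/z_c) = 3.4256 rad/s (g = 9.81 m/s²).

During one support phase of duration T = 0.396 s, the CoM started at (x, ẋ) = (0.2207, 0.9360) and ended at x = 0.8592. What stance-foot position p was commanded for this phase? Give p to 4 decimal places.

p = 0.0869

ωT = 3.4256·0.396 = 1.356538; cosh(ωT) = 2.070139, sinh(ωT) = 1.812588
x(T) = p + (x₀−p)·cosh(ωT) + (ẋ₀/ω)·sinh(ωT) ⇒ p·(1 − cosh) = x(T) − x₀·cosh − (ẋ₀/ω)·sinh
numerator   = 0.8592 − (0.2207)·2.070139 − (0.9360/3.4256)·1.812588 = -0.092945
denominator = 1 − 2.070139 = -1.070139
p = -0.092945 / -1.070139 = 0.0869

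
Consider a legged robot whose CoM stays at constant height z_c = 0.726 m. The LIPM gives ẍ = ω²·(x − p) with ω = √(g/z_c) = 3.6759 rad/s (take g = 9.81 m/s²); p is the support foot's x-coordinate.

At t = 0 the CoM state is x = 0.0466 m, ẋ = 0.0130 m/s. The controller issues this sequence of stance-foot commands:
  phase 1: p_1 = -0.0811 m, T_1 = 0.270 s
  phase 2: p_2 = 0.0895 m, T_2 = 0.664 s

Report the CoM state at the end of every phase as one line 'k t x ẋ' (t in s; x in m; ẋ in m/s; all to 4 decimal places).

1 0.2700 0.1189 0.5662
2 0.9340 1.1374 3.8918

phase 1: p=-0.0811, T=0.270, ωT=0.992493, cosh=1.534302, sinh=1.163650; start (x,ẋ)=(0.046600, 0.013000) → end (x,ẋ)=(0.118946, 0.566178)
phase 2: p=0.0895, T=0.664, ωT=2.440798, cosh=5.784643, sinh=5.697552; start (x,ẋ)=(0.118946, 0.566178) → end (x,ẋ)=(1.137394, 3.891836)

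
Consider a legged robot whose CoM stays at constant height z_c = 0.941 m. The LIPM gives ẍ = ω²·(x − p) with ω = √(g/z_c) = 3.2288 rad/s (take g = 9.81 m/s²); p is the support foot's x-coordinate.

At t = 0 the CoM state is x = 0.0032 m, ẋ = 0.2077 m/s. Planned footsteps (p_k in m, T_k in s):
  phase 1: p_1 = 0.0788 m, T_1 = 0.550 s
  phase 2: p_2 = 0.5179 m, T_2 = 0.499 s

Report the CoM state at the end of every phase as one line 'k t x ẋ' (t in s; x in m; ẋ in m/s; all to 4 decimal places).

1 0.5500 0.0337 -0.0692
2 1.0490 -0.7947 -3.9397

phase 1: p=0.0788, T=0.550, ωT=1.775840, cosh=3.037290, sinh=2.867949; start (x,ẋ)=(0.003200, 0.207700) → end (x,ẋ)=(0.033668, -0.069213)
phase 2: p=0.5179, T=0.499, ωT=1.611171, cosh=2.604164, sinh=2.404510; start (x,ẋ)=(0.033668, -0.069213) → end (x,ẋ)=(-0.794662, -3.939664)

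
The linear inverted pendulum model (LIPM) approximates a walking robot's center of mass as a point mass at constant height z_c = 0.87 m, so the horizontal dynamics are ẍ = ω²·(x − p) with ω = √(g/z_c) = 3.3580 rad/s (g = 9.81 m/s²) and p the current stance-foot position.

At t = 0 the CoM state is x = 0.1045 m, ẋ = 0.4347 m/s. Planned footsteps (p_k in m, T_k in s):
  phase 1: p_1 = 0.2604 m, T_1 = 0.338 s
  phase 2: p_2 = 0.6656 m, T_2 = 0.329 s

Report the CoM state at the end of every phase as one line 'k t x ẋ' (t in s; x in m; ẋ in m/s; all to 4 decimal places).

1 0.3380 0.1734 0.0158
2 0.6670 -0.1525 -2.1943

phase 1: p=0.2604, T=0.338, ωT=1.135004, cosh=1.716303, sinh=1.394883; start (x,ẋ)=(0.104500, 0.434700) → end (x,ẋ)=(0.173399, 0.015839)
phase 2: p=0.6656, T=0.329, ωT=1.104782, cosh=1.674925, sinh=1.343642; start (x,ẋ)=(0.173399, 0.015839) → end (x,ẋ)=(-0.152462, -2.194258)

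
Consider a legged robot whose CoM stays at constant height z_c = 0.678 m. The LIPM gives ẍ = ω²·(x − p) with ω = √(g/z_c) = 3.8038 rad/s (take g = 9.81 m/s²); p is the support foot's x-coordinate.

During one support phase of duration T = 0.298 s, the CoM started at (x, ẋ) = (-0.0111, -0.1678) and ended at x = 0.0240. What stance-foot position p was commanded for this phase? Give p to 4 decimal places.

p = -0.1462

ωT = 3.8038·0.298 = 1.133532; cosh(ωT) = 1.714253, sinh(ωT) = 1.392358
x(T) = p + (x₀−p)·cosh(ωT) + (ẋ₀/ω)·sinh(ωT) ⇒ p·(1 − cosh) = x(T) − x₀·cosh − (ẋ₀/ω)·sinh
numerator   = 0.0240 − (-0.0111)·1.714253 − (-0.1678/3.8038)·1.392358 = 0.104450
denominator = 1 − 1.714253 = -0.714253
p = 0.104450 / -0.714253 = -0.1462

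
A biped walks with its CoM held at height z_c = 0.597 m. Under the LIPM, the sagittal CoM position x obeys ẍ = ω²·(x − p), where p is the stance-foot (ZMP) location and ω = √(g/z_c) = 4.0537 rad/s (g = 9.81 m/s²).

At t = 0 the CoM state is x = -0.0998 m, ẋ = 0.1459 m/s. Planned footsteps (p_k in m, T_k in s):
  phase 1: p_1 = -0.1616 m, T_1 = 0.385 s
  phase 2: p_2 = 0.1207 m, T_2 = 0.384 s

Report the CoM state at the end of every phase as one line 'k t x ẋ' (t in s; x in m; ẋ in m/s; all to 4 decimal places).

1 0.3850 0.0740 0.9329
2 0.7690 0.5264 1.8812

phase 1: p=-0.1616, T=0.385, ωT=1.560674, cosh=2.486013, sinh=2.276019; start (x,ẋ)=(-0.099800, 0.145900) → end (x,ẋ)=(0.073954, 0.932895)
phase 2: p=0.1207, T=0.384, ωT=1.556621, cosh=2.476807, sinh=2.265960; start (x,ẋ)=(0.073954, 0.932895) → end (x,ẋ)=(0.526393, 1.881211)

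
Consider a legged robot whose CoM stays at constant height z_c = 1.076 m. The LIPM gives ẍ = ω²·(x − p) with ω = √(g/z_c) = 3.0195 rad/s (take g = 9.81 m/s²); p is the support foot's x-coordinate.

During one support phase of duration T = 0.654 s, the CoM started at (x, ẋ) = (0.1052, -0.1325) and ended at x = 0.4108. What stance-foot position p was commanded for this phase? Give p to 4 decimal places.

ωT = 3.0195·0.654 = 1.974753; cosh(ωT) = 3.671818, sinh(ωT) = 3.533022
x(T) = p + (x₀−p)·cosh(ωT) + (ẋ₀/ω)·sinh(ωT) ⇒ p·(1 − cosh) = x(T) − x₀·cosh − (ẋ₀/ω)·sinh
numerator   = 0.4108 − (0.1052)·3.671818 − (-0.1325/3.0195)·3.533022 = 0.179559
denominator = 1 − 3.671818 = -2.671818
p = 0.179559 / -2.671818 = -0.0672

p = -0.0672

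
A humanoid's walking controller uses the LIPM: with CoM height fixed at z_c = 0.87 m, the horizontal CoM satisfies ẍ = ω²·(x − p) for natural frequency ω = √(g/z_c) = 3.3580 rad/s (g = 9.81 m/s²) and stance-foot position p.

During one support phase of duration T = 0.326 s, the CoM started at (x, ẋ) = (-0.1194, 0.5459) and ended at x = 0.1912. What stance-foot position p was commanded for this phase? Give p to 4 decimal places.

p = -0.2629

ωT = 3.3580·0.326 = 1.094708; cosh(ωT) = 1.661474, sinh(ωT) = 1.326836
x(T) = p + (x₀−p)·cosh(ωT) + (ẋ₀/ω)·sinh(ωT) ⇒ p·(1 − cosh) = x(T) − x₀·cosh − (ẋ₀/ω)·sinh
numerator   = 0.1912 − (-0.1194)·1.661474 − (0.5459/3.3580)·1.326836 = 0.173880
denominator = 1 − 1.661474 = -0.661474
p = 0.173880 / -0.661474 = -0.2629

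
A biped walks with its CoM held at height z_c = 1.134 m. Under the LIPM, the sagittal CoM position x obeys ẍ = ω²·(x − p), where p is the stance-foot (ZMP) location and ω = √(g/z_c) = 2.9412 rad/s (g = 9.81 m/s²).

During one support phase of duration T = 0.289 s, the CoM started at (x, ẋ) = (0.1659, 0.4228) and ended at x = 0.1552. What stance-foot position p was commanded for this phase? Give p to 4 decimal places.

ωT = 2.9412·0.289 = 0.850007; cosh(ωT) = 1.383537, sinh(ωT) = 0.956125
x(T) = p + (x₀−p)·cosh(ωT) + (ẋ₀/ω)·sinh(ωT) ⇒ p·(1 − cosh) = x(T) − x₀·cosh − (ẋ₀/ω)·sinh
numerator   = 0.1552 − (0.1659)·1.383537 − (0.4228/2.9412)·0.956125 = -0.211773
denominator = 1 − 1.383537 = -0.383537
p = -0.211773 / -0.383537 = 0.5522

p = 0.5522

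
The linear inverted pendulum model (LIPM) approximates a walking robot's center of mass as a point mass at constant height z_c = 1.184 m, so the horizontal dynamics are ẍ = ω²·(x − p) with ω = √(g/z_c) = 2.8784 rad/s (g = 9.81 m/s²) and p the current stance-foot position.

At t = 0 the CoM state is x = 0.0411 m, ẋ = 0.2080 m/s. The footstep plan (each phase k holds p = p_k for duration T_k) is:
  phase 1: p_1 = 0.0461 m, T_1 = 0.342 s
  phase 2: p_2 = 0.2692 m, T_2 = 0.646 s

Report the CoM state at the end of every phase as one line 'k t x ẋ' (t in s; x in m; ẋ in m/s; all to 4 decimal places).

phase 1: p=0.0461, T=0.342, ωT=0.984413, cosh=1.524949, sinh=1.151291; start (x,ẋ)=(0.041100, 0.208000) → end (x,ẋ)=(0.121670, 0.300620)
phase 2: p=0.2692, T=0.646, ωT=1.859446, cosh=3.287970, sinh=3.132211; start (x,ẋ)=(0.121670, 0.300620) → end (x,ẋ)=(0.111255, -0.341663)

1 0.3420 0.1217 0.3006
2 0.9880 0.1113 -0.3417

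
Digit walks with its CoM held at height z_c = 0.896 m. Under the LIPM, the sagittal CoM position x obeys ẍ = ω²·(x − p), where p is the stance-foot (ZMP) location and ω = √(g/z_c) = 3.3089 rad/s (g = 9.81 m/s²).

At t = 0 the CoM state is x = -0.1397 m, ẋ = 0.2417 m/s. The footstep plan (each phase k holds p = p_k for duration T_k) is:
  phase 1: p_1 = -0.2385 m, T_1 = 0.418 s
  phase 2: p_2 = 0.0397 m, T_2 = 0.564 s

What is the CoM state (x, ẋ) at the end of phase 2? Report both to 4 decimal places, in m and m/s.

x = 1.3341, ẋ = 4.4221

phase 1: p=-0.2385, T=0.418, ωT=1.383120, cosh=2.119059, sinh=1.868264; start (x,ẋ)=(-0.139700, 0.241700) → end (x,ẋ)=(0.107331, 1.122948)
phase 2: p=0.0397, T=0.564, ωT=1.866220, cosh=3.309261, sinh=3.154553; start (x,ẋ)=(0.107331, 1.122948) → end (x,ẋ)=(1.334077, 4.422070)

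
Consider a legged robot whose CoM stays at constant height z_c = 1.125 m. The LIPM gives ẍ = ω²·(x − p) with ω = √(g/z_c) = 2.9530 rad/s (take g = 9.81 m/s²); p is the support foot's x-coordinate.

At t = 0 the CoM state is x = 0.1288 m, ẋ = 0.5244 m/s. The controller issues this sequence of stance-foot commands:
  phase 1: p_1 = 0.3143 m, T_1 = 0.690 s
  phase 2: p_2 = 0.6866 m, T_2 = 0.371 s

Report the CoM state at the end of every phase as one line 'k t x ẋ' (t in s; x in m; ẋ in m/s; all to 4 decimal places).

phase 1: p=0.3143, T=0.690, ωT=2.037570, cosh=3.901144, sinh=3.770799; start (x,ẋ)=(0.128800, 0.524400) → end (x,ẋ)=(0.260264, -0.019814)
phase 2: p=0.6866, T=0.371, ωT=1.095563, cosh=1.662609, sinh=1.328257; start (x,ẋ)=(0.260264, -0.019814) → end (x,ẋ)=(-0.031142, -1.705178)

1 0.6900 0.2603 -0.0198
2 1.0610 -0.0311 -1.7052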